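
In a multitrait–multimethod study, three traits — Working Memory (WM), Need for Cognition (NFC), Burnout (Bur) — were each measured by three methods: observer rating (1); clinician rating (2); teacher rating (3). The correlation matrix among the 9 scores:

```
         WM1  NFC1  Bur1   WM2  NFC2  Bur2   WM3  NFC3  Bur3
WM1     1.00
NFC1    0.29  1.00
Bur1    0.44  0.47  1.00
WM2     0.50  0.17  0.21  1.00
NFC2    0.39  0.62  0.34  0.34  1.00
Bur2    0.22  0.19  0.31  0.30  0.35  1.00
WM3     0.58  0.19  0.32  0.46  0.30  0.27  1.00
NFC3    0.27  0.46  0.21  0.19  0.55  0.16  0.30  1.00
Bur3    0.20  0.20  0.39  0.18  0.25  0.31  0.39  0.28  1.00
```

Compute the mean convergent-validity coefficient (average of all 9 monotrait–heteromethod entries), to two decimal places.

Convergent values: 0.50, 0.58, 0.46, 0.62, 0.46, 0.55, 0.31, 0.39, 0.31; mean = 4.18/9 = 0.46.

0.46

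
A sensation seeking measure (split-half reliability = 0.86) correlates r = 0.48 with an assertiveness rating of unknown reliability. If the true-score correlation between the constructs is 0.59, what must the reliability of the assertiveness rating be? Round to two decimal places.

r_true = r_obs / √(r_xx · r_yy) ⇒ 0.59 = 0.48 / √(0.86 · r_yy).
√(0.86 · r_yy) = 0.48 / 0.59 = 0.8136; 0.86 · r_yy = 0.6619; r_yy = 0.6619 / 0.86 ≈ 0.77.

0.77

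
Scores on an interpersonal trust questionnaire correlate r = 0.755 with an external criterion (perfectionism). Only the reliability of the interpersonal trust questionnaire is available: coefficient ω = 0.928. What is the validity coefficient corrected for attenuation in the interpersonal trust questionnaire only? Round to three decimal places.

Single correction: r_c = r_obs / √r_xx = 0.755 / √0.928 = 0.755 / 0.9633 ≈ 0.784.

0.784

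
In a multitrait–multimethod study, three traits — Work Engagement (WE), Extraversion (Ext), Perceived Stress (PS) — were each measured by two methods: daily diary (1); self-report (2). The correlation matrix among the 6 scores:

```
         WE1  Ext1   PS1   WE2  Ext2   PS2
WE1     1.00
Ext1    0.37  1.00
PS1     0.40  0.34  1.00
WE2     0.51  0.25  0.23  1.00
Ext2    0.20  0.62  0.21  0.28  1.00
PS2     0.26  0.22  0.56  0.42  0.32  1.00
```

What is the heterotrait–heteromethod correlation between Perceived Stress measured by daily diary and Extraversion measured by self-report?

0.21

Different traits and methods: r(PS1, Ext2) = 0.21.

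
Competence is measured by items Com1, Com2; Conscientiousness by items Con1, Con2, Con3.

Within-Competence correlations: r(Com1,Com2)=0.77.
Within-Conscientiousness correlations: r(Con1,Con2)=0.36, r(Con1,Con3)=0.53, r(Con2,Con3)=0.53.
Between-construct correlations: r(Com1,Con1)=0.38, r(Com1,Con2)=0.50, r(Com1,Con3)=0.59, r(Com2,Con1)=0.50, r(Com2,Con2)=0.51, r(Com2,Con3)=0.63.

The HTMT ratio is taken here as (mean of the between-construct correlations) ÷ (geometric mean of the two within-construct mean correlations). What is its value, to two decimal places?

Between-construct mean = 3.11/6 = 0.5183.
Mean within-Com = 0.77/1 = 0.7700; mean within-Con = 1.42/3 = 0.4733.
Geometric mean = √(0.7700 × 0.4733) = 0.6037.
HTMT = 0.5183 / 0.6037 = 0.86.

0.86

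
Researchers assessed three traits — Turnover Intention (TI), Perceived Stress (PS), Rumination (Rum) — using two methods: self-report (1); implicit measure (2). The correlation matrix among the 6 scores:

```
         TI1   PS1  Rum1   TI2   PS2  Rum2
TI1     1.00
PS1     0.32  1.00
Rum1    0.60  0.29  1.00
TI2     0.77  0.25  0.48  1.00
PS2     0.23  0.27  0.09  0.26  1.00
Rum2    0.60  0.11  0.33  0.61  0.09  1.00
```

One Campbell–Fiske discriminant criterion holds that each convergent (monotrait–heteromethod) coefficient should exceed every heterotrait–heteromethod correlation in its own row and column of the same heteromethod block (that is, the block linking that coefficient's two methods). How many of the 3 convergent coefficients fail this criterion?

Checking each validity diagonal entry against its comparison values:
TI (methods 1·2): 0.77 vs {0.23, 0.25, 0.60, 0.48} → pass.
PS (methods 1·2): 0.27 vs {0.25, 0.23, 0.11, 0.09} → pass.
Rum (methods 1·2): 0.33 vs {0.48, 0.60, 0.09, 0.11} → fail.
1 of 3 fail.

1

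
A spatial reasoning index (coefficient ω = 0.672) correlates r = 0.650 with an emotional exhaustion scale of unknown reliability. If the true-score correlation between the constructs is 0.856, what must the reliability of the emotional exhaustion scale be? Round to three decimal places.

0.858

r_true = r_obs / √(r_xx · r_yy) ⇒ 0.856 = 0.650 / √(0.672 · r_yy).
√(0.672 · r_yy) = 0.650 / 0.856 = 0.7593; 0.672 · r_yy = 0.5765; r_yy = 0.5765 / 0.672 ≈ 0.858.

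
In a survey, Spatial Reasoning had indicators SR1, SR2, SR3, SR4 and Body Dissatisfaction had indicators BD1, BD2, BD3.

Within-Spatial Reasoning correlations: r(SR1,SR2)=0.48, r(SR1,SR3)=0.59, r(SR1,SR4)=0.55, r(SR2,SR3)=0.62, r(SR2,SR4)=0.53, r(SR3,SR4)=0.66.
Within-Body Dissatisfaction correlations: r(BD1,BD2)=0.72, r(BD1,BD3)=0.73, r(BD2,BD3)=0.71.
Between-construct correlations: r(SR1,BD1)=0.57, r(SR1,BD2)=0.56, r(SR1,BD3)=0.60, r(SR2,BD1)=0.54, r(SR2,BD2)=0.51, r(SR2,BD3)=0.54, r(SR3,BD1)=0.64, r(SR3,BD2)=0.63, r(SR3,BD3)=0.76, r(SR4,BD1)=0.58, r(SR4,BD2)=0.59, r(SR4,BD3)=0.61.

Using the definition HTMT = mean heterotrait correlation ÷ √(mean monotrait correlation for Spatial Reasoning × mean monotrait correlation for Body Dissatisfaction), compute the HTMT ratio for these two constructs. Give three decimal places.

0.926

Mean heterotrait r = 7.13/12 = 0.5942.
Mean within-SR = 3.43/6 = 0.5717; mean within-BD = 2.16/3 = 0.7200.
Geometric mean = √(0.5717 × 0.7200) = 0.6416.
HTMT = 0.5942 / 0.6416 = 0.926.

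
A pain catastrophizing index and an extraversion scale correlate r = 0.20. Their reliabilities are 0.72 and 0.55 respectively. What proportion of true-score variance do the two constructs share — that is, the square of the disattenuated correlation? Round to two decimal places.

0.10

Disattenuated r = 0.20 / √(0.72 × 0.55) = 0.20 / 0.6293 = 0.3178.
Shared true-score variance = 0.3178² = 0.1010 ≈ 0.10.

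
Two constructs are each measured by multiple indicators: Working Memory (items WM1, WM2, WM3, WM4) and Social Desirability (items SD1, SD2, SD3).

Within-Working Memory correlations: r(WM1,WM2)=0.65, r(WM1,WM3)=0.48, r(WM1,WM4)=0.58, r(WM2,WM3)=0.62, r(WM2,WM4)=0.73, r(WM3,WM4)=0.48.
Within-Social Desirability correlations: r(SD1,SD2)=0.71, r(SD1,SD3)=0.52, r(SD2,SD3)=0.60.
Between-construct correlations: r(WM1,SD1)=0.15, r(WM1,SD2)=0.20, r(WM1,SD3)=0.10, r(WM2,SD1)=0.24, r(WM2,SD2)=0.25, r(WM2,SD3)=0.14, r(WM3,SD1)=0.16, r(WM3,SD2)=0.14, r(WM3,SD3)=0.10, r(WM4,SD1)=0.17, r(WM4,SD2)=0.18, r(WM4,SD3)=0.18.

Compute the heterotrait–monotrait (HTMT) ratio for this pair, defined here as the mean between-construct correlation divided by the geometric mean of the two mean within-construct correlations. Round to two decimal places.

Between-construct mean = 2.01/12 = 0.1675.
Mean within-WM = 3.54/6 = 0.5900; mean within-SD = 1.83/3 = 0.6100.
Geometric mean = √(0.5900 × 0.6100) = 0.5999.
HTMT = 0.1675 / 0.5999 = 0.28.

0.28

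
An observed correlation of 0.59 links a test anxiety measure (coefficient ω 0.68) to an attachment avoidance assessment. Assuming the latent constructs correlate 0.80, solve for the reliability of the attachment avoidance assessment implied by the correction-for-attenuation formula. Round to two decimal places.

0.80

r_true = r_obs / √(r_xx · r_yy) ⇒ 0.80 = 0.59 / √(0.68 · r_yy).
√(0.68 · r_yy) = 0.59 / 0.80 = 0.7375; 0.68 · r_yy = 0.5439; r_yy = 0.5439 / 0.68 ≈ 0.80.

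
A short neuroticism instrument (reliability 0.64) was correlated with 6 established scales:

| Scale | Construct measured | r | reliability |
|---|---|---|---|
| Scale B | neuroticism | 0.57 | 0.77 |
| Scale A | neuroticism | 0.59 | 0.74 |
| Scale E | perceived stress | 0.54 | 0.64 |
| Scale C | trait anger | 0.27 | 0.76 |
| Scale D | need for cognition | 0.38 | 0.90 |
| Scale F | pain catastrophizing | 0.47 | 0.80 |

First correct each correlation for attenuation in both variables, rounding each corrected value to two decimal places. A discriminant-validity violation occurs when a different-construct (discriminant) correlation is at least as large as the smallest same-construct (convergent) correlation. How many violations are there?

Disattenuated r (r / √(r_scale · r_new)):
  Scale B (conv): 0.57 / √(0.77·0.64) = 0.81
  Scale A (conv): 0.59 / √(0.74·0.64) = 0.86
  Scale E (disc): 0.54 / √(0.64·0.64) = 0.84
  Scale C (disc): 0.27 / √(0.76·0.64) = 0.39
  Scale D (disc): 0.38 / √(0.90·0.64) = 0.50
  Scale F (disc): 0.47 / √(0.80·0.64) = 0.66
Smallest convergent = 0.81. Discriminant values: 0.84, 0.39, 0.50, 0.66; count ≥ 0.81 → 1.

1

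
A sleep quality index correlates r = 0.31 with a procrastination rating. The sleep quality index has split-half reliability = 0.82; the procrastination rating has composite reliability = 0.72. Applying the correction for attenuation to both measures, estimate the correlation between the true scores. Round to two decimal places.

0.40

r_true = r_obs / √(r_xx · r_yy) = 0.31 / √(0.82 × 0.72) = 0.31 / √0.5904 = 0.31 / 0.7684 ≈ 0.40.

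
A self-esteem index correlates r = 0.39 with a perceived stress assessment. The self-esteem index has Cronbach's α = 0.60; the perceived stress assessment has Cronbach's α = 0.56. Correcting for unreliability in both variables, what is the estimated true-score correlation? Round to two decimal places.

r_true = r_obs / √(r_xx · r_yy) = 0.39 / √(0.60 × 0.56) = 0.39 / √0.3360 = 0.39 / 0.5797 ≈ 0.67.

0.67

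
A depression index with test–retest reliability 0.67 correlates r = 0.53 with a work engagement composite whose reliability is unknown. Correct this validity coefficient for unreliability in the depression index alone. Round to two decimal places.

Single correction: r_c = r_obs / √r_xx = 0.53 / √0.67 = 0.53 / 0.8185 ≈ 0.65.

0.65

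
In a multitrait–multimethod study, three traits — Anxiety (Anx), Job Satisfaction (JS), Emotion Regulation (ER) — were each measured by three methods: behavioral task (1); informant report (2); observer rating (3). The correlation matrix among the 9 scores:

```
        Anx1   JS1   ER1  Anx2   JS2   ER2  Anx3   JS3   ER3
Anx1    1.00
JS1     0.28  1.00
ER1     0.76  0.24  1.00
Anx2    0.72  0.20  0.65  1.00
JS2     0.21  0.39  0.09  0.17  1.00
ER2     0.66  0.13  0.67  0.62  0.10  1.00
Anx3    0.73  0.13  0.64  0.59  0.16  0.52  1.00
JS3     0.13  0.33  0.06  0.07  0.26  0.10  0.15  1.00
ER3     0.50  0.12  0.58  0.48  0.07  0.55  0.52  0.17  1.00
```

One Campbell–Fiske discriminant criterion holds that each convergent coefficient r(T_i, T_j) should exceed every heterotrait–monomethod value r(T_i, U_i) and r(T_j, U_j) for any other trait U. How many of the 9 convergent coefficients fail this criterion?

6

Convergent coefficients and their comparison sets:
Anx (methods 1·2): 0.72 vs {0.28, 0.17, 0.76, 0.62} → fail.
Anx (methods 1·3): 0.73 vs {0.28, 0.15, 0.76, 0.52} → fail.
Anx (methods 2·3): 0.59 vs {0.17, 0.15, 0.62, 0.52} → fail.
JS (methods 1·2): 0.39 vs {0.28, 0.17, 0.24, 0.10} → pass.
JS (methods 1·3): 0.33 vs {0.28, 0.15, 0.24, 0.17} → pass.
JS (methods 2·3): 0.26 vs {0.17, 0.15, 0.10, 0.17} → pass.
ER (methods 1·2): 0.67 vs {0.76, 0.62, 0.24, 0.10} → fail.
ER (methods 1·3): 0.58 vs {0.76, 0.52, 0.24, 0.17} → fail.
ER (methods 2·3): 0.55 vs {0.62, 0.52, 0.10, 0.17} → fail.
6 of 9 fail.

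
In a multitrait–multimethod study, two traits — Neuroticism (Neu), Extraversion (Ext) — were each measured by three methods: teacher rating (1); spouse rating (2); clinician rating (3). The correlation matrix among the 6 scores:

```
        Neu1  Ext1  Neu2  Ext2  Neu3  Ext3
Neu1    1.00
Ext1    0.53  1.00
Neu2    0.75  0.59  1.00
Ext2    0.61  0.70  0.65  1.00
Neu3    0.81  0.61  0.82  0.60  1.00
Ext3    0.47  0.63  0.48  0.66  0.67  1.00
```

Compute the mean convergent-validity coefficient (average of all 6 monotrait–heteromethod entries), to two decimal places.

Convergent values: 0.75, 0.81, 0.82, 0.70, 0.63, 0.66; mean = 4.37/6 = 0.73.

0.73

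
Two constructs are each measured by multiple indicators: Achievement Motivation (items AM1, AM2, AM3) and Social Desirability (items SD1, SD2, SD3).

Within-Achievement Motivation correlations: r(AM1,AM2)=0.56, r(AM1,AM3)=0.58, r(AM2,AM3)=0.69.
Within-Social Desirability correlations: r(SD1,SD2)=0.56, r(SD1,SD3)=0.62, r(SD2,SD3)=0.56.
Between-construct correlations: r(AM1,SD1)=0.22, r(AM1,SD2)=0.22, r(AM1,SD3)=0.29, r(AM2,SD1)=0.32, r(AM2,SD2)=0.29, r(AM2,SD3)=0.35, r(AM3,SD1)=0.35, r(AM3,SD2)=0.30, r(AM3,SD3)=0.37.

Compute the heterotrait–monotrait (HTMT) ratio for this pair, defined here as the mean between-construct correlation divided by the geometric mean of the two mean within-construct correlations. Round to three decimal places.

Mean heterotrait r = 2.71/9 = 0.3011.
Mean within-AM = 1.83/3 = 0.6100; mean within-SD = 1.74/3 = 0.5800.
Geometric mean = √(0.6100 × 0.5800) = 0.5948.
HTMT = 0.3011 / 0.5948 = 0.506.

0.506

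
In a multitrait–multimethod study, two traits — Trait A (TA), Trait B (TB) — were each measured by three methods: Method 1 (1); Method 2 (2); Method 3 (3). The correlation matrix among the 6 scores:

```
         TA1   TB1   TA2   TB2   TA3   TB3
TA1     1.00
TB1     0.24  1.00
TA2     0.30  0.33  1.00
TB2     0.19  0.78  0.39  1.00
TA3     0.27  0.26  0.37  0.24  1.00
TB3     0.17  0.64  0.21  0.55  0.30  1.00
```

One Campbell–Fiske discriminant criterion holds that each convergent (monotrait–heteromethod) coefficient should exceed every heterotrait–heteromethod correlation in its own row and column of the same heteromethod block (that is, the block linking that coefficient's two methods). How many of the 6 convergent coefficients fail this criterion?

1

Checking each validity diagonal entry against its comparison values:
TA (methods 1·2): 0.30 vs {0.19, 0.33} → fail.
TA (methods 1·3): 0.27 vs {0.17, 0.26} → pass.
TA (methods 2·3): 0.37 vs {0.21, 0.24} → pass.
TB (methods 1·2): 0.78 vs {0.33, 0.19} → pass.
TB (methods 1·3): 0.64 vs {0.26, 0.17} → pass.
TB (methods 2·3): 0.55 vs {0.24, 0.21} → pass.
1 of 6 fail.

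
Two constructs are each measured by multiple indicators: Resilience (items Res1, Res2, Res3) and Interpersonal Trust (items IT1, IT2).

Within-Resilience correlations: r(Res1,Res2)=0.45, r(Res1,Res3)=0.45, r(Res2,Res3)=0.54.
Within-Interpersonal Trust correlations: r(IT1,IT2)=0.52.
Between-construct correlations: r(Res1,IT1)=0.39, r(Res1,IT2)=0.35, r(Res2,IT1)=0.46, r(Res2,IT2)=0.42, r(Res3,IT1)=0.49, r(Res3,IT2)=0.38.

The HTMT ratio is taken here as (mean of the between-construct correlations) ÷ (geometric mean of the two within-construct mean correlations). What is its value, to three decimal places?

Mean between = 2.49/6 = 0.4150.
Mean within-Res = 1.44/3 = 0.4800; mean within-IT = 0.52/1 = 0.5200.
Geometric mean = √(0.4800 × 0.5200) = 0.4996.
HTMT = 0.4150 / 0.4996 = 0.831.

0.831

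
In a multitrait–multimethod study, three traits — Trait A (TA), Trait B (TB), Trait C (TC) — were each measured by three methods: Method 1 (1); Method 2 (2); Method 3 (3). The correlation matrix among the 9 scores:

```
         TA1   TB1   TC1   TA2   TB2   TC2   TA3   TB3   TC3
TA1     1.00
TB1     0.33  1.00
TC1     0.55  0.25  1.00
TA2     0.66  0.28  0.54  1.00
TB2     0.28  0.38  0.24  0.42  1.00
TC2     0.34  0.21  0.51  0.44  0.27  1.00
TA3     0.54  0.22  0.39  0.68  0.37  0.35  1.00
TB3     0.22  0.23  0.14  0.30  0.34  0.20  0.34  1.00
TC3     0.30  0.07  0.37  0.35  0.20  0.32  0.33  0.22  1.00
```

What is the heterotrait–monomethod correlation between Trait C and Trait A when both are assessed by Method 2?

Different traits, same method: r(TC2, TA2) = 0.44.

0.44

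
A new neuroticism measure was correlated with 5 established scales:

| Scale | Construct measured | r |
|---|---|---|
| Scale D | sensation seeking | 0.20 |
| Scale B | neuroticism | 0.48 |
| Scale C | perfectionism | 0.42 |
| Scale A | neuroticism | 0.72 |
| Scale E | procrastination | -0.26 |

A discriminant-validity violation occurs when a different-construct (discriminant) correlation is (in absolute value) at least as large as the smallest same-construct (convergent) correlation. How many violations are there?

Convergent (same construct = neuroticism): Scale B, Scale A.
Smallest convergent = 0.48. Discriminant |r|: 0.20, 0.42, 0.26; count ≥ 0.48 → 0.

0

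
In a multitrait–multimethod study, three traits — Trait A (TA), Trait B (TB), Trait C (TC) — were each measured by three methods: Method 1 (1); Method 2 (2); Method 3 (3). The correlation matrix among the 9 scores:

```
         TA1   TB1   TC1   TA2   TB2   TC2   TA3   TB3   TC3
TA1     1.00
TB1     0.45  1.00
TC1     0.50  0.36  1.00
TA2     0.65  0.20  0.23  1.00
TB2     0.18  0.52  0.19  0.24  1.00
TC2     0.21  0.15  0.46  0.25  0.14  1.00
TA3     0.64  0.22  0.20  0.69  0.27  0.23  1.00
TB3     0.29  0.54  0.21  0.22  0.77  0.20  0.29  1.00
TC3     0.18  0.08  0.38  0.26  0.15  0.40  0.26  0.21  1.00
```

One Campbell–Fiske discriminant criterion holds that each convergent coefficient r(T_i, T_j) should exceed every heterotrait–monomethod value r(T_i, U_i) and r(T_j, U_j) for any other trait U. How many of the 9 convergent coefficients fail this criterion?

2

Each convergent coefficient versus the relevant comparison correlations:
TA (methods 1·2): 0.65 vs {0.45, 0.24, 0.50, 0.25} → pass.
TA (methods 1·3): 0.64 vs {0.45, 0.29, 0.50, 0.26} → pass.
TA (methods 2·3): 0.69 vs {0.24, 0.29, 0.25, 0.26} → pass.
TB (methods 1·2): 0.52 vs {0.45, 0.24, 0.36, 0.14} → pass.
TB (methods 1·3): 0.54 vs {0.45, 0.29, 0.36, 0.21} → pass.
TB (methods 2·3): 0.77 vs {0.24, 0.29, 0.14, 0.21} → pass.
TC (methods 1·2): 0.46 vs {0.50, 0.25, 0.36, 0.14} → fail.
TC (methods 1·3): 0.38 vs {0.50, 0.26, 0.36, 0.21} → fail.
TC (methods 2·3): 0.40 vs {0.25, 0.26, 0.14, 0.21} → pass.
2 of 9 fail.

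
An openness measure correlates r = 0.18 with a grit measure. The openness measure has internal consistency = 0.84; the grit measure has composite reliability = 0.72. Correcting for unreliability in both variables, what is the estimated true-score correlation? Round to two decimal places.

0.23

r_true = r_obs / √(r_xx · r_yy) = 0.18 / √(0.84 × 0.72) = 0.18 / √0.6048 = 0.18 / 0.7777 ≈ 0.23.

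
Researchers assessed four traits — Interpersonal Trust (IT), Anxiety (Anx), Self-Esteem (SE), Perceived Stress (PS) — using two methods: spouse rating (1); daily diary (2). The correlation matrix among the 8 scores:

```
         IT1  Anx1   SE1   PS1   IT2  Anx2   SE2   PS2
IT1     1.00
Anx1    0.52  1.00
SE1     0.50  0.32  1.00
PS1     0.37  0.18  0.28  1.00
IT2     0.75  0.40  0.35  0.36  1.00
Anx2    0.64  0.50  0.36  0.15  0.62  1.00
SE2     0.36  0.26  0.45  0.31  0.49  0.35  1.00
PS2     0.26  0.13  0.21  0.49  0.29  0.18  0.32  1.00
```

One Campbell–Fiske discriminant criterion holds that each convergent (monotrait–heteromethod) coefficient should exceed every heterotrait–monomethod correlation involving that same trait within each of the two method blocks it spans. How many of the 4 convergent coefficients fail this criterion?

2

Checking each validity diagonal entry against its comparison values:
IT (methods 1·2): 0.75 vs {0.52, 0.62, 0.50, 0.49, 0.37, 0.29} → pass.
Anx (methods 1·2): 0.50 vs {0.52, 0.62, 0.32, 0.35, 0.18, 0.18} → fail.
SE (methods 1·2): 0.45 vs {0.50, 0.49, 0.32, 0.35, 0.28, 0.32} → fail.
PS (methods 1·2): 0.49 vs {0.37, 0.29, 0.18, 0.18, 0.28, 0.32} → pass.
2 of 4 fail.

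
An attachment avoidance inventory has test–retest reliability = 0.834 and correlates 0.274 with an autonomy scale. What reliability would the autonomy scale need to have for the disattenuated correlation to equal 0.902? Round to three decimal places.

r_true = r_obs / √(r_xx · r_yy) ⇒ 0.902 = 0.274 / √(0.834 · r_yy).
√(0.834 · r_yy) = 0.274 / 0.902 = 0.3038; 0.834 · r_yy = 0.0923; r_yy = 0.0923 / 0.834 ≈ 0.111.

0.111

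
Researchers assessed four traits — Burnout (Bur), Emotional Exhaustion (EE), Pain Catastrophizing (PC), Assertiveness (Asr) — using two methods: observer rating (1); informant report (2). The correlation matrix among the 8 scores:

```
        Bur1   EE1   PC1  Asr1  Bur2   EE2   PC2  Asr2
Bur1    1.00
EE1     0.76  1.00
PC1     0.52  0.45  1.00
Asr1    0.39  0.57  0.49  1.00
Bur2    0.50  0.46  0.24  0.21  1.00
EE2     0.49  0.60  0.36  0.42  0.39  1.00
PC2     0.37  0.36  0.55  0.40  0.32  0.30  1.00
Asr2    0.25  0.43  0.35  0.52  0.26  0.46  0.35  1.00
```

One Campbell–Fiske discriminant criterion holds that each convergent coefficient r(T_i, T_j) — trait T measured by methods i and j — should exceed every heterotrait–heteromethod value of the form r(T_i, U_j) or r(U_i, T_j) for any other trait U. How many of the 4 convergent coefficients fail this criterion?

Each convergent coefficient versus the relevant comparison correlations:
Bur (methods 1·2): 0.50 vs {0.49, 0.46, 0.37, 0.24, 0.25, 0.21} → pass.
EE (methods 1·2): 0.60 vs {0.46, 0.49, 0.36, 0.36, 0.43, 0.42} → pass.
PC (methods 1·2): 0.55 vs {0.24, 0.37, 0.36, 0.36, 0.35, 0.40} → pass.
Asr (methods 1·2): 0.52 vs {0.21, 0.25, 0.42, 0.43, 0.40, 0.35} → pass.
0 of 4 fail.

0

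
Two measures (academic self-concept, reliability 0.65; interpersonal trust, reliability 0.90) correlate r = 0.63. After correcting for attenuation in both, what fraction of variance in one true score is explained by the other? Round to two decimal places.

Disattenuated r = 0.63 / √(0.65 × 0.90) = 0.63 / 0.7649 = 0.8236.
Shared true-score variance = 0.8236² = 0.6783 ≈ 0.68.

0.68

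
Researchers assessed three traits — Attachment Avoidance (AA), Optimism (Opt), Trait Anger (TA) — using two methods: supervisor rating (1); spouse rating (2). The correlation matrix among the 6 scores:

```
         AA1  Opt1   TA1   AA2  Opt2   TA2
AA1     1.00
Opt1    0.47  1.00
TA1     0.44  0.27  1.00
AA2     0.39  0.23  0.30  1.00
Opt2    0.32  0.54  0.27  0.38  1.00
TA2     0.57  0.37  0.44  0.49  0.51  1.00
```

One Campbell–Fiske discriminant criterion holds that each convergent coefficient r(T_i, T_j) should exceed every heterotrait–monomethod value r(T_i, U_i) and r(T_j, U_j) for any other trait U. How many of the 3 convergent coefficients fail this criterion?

2

Convergent coefficients and their comparison sets:
AA (methods 1·2): 0.39 vs {0.47, 0.38, 0.44, 0.49} → fail.
Opt (methods 1·2): 0.54 vs {0.47, 0.38, 0.27, 0.51} → pass.
TA (methods 1·2): 0.44 vs {0.44, 0.49, 0.27, 0.51} → fail.
2 of 3 fail.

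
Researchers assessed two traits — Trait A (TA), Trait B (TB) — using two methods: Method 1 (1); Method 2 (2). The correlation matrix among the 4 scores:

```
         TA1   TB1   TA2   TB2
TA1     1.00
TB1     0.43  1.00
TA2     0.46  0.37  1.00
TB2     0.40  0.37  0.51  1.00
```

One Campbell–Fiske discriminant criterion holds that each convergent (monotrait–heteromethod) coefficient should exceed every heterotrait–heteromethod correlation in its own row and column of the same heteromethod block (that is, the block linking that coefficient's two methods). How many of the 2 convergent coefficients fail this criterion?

1

Convergent coefficients and their comparison sets:
TA (methods 1·2): 0.46 vs {0.40, 0.37} → pass.
TB (methods 1·2): 0.37 vs {0.37, 0.40} → fail.
1 of 2 fail.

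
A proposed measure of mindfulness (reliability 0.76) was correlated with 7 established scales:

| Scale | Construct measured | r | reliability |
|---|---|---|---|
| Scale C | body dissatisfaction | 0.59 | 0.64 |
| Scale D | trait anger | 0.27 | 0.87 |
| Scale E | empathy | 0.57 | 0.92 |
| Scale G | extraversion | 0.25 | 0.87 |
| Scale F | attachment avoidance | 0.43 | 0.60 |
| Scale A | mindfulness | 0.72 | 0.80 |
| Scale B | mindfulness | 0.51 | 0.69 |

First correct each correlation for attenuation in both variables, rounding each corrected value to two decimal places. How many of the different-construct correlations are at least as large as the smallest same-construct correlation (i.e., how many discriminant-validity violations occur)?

Disattenuated r (r / √(r_scale · r_new)):
  Scale C (disc): 0.59 / √(0.64·0.76) = 0.85
  Scale D (disc): 0.27 / √(0.87·0.76) = 0.33
  Scale E (disc): 0.57 / √(0.92·0.76) = 0.68
  Scale G (disc): 0.25 / √(0.87·0.76) = 0.31
  Scale F (disc): 0.43 / √(0.60·0.76) = 0.64
  Scale A (conv): 0.72 / √(0.80·0.76) = 0.92
  Scale B (conv): 0.51 / √(0.69·0.76) = 0.70
Smallest convergent = 0.70. Discriminant values: 0.85, 0.33, 0.68, 0.31, 0.64; count ≥ 0.70 → 1.

1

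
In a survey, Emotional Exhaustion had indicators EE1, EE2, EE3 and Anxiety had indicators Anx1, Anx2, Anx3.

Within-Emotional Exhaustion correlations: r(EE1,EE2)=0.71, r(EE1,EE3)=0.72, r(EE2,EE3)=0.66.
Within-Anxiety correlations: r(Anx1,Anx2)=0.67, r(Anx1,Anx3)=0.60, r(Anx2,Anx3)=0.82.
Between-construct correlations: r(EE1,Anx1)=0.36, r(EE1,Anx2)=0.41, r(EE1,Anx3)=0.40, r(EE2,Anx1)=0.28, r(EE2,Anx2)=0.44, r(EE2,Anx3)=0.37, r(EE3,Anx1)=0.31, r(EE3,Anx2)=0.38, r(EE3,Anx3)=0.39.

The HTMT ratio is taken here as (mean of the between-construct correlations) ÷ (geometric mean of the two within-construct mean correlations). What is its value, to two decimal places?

Mean heterotrait r = 3.34/9 = 0.3711.
Mean within-EE = 2.09/3 = 0.6967; mean within-Anx = 2.09/3 = 0.6967.
Geometric mean = √(0.6967 × 0.6967) = 0.6967.
HTMT = 0.3711 / 0.6967 = 0.53.

0.53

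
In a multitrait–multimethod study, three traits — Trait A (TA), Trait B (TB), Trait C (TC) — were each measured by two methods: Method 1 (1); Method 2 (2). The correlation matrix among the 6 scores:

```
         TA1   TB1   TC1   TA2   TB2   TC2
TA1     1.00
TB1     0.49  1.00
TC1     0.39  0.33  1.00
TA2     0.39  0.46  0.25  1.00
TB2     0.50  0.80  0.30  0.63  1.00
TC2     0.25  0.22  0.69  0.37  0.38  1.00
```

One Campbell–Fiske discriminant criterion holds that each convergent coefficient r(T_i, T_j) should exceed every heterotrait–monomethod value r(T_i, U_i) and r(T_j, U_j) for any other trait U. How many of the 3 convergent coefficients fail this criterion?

1

Convergent coefficients and their comparison sets:
TA (methods 1·2): 0.39 vs {0.49, 0.63, 0.39, 0.37} → fail.
TB (methods 1·2): 0.80 vs {0.49, 0.63, 0.33, 0.38} → pass.
TC (methods 1·2): 0.69 vs {0.39, 0.37, 0.33, 0.38} → pass.
1 of 3 fail.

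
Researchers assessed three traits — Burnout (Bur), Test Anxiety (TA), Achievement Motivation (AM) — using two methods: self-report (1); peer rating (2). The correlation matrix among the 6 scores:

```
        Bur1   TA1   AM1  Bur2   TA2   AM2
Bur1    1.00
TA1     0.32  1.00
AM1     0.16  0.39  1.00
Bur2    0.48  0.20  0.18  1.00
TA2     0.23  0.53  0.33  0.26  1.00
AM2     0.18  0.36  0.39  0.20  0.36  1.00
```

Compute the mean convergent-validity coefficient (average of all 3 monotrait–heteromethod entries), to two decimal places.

0.47

Convergent values: 0.48, 0.53, 0.39; mean = 1.40/3 = 0.47.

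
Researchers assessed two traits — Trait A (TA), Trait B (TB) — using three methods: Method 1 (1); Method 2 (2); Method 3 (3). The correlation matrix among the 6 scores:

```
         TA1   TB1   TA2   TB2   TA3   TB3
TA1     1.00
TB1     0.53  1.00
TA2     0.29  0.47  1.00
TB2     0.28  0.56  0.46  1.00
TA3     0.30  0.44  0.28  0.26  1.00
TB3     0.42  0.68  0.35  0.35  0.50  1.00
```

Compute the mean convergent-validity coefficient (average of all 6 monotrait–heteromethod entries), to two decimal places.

0.41

Convergent values: 0.29, 0.30, 0.28, 0.56, 0.68, 0.35; mean = 2.46/6 = 0.41.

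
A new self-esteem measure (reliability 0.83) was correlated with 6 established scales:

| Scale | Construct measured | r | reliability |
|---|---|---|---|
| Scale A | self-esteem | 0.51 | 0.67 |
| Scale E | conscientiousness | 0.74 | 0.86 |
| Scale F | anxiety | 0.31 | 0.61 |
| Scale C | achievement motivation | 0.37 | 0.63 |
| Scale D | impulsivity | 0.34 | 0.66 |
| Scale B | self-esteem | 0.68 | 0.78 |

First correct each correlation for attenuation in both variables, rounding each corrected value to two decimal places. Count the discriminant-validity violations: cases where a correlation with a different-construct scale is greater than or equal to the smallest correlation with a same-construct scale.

Disattenuated r (r / √(r_scale · r_new)):
  Scale A (conv): 0.51 / √(0.67·0.83) = 0.68
  Scale E (disc): 0.74 / √(0.86·0.83) = 0.88
  Scale F (disc): 0.31 / √(0.61·0.83) = 0.44
  Scale C (disc): 0.37 / √(0.63·0.83) = 0.51
  Scale D (disc): 0.34 / √(0.66·0.83) = 0.46
  Scale B (conv): 0.68 / √(0.78·0.83) = 0.85
Smallest convergent = 0.68. Discriminant values: 0.88, 0.44, 0.51, 0.46; count ≥ 0.68 → 1.

1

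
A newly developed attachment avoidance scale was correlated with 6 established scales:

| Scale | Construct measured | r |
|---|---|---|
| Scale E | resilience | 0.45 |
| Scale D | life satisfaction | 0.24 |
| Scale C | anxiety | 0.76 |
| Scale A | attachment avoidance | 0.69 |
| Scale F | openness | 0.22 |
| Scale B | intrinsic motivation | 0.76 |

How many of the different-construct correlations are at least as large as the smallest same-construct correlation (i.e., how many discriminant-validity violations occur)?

2

Convergent (same construct = attachment avoidance): Scale A.
Smallest convergent = 0.69. Discriminant values: 0.45, 0.24, 0.76, 0.22, 0.76; count ≥ 0.69 → 2.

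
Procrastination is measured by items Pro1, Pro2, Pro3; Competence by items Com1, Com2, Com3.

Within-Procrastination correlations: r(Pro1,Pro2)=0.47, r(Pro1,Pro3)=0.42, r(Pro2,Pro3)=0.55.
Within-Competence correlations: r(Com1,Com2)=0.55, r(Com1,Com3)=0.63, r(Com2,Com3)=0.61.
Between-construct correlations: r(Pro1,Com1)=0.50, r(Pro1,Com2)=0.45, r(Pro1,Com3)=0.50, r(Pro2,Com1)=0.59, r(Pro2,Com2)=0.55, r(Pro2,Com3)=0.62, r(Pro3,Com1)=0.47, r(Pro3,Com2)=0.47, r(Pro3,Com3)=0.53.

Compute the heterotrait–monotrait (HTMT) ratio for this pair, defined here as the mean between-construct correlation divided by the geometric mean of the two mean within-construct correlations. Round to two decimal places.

0.97

Mean between = 4.68/9 = 0.5200.
Mean within-Pro = 1.44/3 = 0.4800; mean within-Com = 1.79/3 = 0.5967.
Geometric mean = √(0.4800 × 0.5967) = 0.5352.
HTMT = 0.5200 / 0.5352 = 0.97.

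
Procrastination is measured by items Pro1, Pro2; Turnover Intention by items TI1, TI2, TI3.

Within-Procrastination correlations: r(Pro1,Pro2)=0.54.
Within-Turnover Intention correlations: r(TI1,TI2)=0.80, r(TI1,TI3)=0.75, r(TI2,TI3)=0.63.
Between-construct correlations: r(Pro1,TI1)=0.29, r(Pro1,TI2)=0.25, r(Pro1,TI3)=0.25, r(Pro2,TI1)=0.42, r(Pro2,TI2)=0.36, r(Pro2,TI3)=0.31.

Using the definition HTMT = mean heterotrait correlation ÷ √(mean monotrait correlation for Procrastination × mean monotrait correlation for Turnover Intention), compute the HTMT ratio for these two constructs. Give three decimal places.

0.500

Mean heterotrait r = 1.88/6 = 0.3133.
Mean within-Pro = 0.54/1 = 0.5400; mean within-TI = 2.18/3 = 0.7267.
Geometric mean = √(0.5400 × 0.7267) = 0.6264.
HTMT = 0.3133 / 0.6264 = 0.500.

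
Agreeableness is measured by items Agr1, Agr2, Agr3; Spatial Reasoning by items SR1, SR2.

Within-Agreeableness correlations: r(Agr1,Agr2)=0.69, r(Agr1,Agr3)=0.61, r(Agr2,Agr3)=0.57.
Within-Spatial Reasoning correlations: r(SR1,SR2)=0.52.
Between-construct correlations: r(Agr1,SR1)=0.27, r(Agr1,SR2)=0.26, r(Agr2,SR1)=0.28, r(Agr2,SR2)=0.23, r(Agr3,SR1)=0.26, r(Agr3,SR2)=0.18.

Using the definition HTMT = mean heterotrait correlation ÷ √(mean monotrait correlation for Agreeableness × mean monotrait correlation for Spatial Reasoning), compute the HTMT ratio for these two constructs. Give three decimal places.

Mean heterotrait r = 1.48/6 = 0.2467.
Mean within-Agr = 1.87/3 = 0.6233; mean within-SR = 0.52/1 = 0.5200.
Geometric mean = √(0.6233 × 0.5200) = 0.5693.
HTMT = 0.2467 / 0.5693 = 0.433.

0.433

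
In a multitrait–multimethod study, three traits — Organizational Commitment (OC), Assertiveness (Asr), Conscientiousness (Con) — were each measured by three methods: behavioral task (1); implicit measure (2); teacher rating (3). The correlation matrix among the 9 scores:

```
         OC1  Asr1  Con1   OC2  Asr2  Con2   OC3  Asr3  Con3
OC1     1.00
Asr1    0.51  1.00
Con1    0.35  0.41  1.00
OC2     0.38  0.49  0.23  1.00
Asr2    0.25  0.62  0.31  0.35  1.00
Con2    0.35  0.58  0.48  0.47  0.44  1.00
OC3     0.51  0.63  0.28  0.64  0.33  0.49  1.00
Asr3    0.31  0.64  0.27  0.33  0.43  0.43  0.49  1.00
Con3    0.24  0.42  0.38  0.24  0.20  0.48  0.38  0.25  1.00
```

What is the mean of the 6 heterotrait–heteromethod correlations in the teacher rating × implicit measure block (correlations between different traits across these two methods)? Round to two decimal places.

0.34

HTHM values (method 3 × method 2): 0.33, 0.49, 0.33, 0.43, 0.24, 0.20; mean = 2.02/6 = 0.34.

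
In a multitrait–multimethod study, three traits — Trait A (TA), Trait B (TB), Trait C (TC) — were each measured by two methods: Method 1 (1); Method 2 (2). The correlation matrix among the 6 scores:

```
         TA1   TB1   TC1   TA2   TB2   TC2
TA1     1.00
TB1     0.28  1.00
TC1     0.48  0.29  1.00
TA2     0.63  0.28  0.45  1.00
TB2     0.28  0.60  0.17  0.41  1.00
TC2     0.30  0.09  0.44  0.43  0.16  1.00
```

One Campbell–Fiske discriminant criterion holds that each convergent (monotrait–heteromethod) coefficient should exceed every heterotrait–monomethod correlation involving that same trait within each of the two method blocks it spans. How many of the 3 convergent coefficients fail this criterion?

1

Each convergent coefficient versus the relevant comparison correlations:
TA (methods 1·2): 0.63 vs {0.28, 0.41, 0.48, 0.43} → pass.
TB (methods 1·2): 0.60 vs {0.28, 0.41, 0.29, 0.16} → pass.
TC (methods 1·2): 0.44 vs {0.48, 0.43, 0.29, 0.16} → fail.
1 of 3 fail.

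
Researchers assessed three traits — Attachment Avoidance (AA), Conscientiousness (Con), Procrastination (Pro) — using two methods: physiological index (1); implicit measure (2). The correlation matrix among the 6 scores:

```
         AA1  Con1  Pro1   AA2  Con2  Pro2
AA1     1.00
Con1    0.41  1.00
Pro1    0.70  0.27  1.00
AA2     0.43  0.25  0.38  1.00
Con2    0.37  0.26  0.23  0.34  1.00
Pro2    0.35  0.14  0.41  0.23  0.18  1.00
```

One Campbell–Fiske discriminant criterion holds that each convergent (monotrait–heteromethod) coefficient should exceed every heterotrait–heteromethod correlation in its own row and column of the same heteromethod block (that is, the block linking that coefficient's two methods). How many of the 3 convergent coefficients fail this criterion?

Each convergent coefficient versus the relevant comparison correlations:
AA (methods 1·2): 0.43 vs {0.37, 0.25, 0.35, 0.38} → pass.
Con (methods 1·2): 0.26 vs {0.25, 0.37, 0.14, 0.23} → fail.
Pro (methods 1·2): 0.41 vs {0.38, 0.35, 0.23, 0.14} → pass.
1 of 3 fail.

1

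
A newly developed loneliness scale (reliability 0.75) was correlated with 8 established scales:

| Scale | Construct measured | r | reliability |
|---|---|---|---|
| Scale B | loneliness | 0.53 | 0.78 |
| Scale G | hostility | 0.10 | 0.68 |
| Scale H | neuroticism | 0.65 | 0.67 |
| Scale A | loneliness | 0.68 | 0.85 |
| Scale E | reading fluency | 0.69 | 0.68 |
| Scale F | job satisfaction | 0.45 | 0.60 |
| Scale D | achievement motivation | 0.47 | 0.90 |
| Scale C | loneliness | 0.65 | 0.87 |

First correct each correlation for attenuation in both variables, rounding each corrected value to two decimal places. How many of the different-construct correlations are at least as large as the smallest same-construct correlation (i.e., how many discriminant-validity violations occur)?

Disattenuated r (r / √(r_scale · r_new)):
  Scale B (conv): 0.53 / √(0.78·0.75) = 0.69
  Scale G (disc): 0.10 / √(0.68·0.75) = 0.14
  Scale H (disc): 0.65 / √(0.67·0.75) = 0.92
  Scale A (conv): 0.68 / √(0.85·0.75) = 0.85
  Scale E (disc): 0.69 / √(0.68·0.75) = 0.97
  Scale F (disc): 0.45 / √(0.60·0.75) = 0.67
  Scale D (disc): 0.47 / √(0.90·0.75) = 0.57
  Scale C (conv): 0.65 / √(0.87·0.75) = 0.80
Smallest convergent = 0.69. Discriminant values: 0.14, 0.92, 0.97, 0.67, 0.57; count ≥ 0.69 → 2.

2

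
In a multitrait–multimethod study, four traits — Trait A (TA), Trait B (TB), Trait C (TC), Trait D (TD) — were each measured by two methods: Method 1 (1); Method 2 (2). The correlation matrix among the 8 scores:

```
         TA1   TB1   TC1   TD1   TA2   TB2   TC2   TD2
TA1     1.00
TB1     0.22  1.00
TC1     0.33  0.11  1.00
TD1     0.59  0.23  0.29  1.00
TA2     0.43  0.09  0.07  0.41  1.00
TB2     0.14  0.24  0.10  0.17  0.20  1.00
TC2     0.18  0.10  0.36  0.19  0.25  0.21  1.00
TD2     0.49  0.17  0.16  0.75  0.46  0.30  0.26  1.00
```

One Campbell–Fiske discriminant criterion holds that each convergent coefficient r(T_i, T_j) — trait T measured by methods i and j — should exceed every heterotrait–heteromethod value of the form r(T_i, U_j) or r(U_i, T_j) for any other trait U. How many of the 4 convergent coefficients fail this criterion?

1

Each convergent coefficient versus the relevant comparison correlations:
TA (methods 1·2): 0.43 vs {0.14, 0.09, 0.18, 0.07, 0.49, 0.41} → fail.
TB (methods 1·2): 0.24 vs {0.09, 0.14, 0.10, 0.10, 0.17, 0.17} → pass.
TC (methods 1·2): 0.36 vs {0.07, 0.18, 0.10, 0.10, 0.16, 0.19} → pass.
TD (methods 1·2): 0.75 vs {0.41, 0.49, 0.17, 0.17, 0.19, 0.16} → pass.
1 of 4 fail.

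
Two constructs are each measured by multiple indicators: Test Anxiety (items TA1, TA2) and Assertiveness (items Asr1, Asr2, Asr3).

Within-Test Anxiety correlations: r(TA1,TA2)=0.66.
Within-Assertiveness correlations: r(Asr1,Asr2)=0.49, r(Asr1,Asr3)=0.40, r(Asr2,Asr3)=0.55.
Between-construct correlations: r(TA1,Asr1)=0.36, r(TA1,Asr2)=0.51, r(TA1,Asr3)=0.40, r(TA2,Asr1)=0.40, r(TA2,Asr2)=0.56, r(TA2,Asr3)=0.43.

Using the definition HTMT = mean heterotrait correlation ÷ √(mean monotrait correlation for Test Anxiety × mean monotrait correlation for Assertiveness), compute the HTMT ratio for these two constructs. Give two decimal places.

Mean heterotrait r = 2.66/6 = 0.4433.
Mean within-TA = 0.66/1 = 0.6600; mean within-Asr = 1.44/3 = 0.4800.
Geometric mean = √(0.6600 × 0.4800) = 0.5628.
HTMT = 0.4433 / 0.5628 = 0.79.

0.79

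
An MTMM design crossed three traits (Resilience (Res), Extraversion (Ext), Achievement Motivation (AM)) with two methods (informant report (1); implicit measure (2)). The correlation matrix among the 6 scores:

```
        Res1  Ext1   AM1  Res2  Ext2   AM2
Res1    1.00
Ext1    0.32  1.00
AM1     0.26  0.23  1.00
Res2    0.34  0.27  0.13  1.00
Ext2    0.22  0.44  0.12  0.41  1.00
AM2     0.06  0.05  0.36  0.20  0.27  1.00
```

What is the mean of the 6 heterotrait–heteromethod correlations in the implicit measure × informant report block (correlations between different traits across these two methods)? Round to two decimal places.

0.14

HTHM values (method 2 × method 1): 0.27, 0.13, 0.22, 0.12, 0.06, 0.05; mean = 0.85/6 = 0.14.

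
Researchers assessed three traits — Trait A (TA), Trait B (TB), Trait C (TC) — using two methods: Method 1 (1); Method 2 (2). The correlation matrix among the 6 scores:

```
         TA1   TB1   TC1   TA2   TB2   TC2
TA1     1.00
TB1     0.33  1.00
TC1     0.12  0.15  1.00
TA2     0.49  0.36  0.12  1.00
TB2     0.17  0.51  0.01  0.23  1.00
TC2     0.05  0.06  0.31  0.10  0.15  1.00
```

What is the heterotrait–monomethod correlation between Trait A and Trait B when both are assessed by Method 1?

Different traits, same method: r(TA1, TB1) = 0.33.

0.33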